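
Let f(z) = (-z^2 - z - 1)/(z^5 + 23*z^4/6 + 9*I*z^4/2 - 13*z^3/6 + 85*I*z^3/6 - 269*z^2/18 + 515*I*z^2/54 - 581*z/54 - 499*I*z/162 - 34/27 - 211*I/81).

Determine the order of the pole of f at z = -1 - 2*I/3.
3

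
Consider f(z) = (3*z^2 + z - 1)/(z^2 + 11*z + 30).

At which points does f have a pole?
The singularities of f are the zeros of the denominator. Factoring,
  z^2 + 11*z + 30 = (z + 6)*(z + 5)
so the candidates are z = -6, z = -5.

Check the numerator P(z) = 3*z^2 + z - 1 at each one:
  P(-6) = 101 ≠ 0, so z = -6 is a (simple) pole.
  P(-5) = 69 ≠ 0, so z = -5 is a (simple) pole.

Poles of f: {-6, -5}

Final answer: {-6, -5}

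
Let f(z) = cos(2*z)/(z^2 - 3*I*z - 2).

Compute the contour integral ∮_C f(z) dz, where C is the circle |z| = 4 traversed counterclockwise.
By the residue theorem, ∮_C f(z) dz = 2πi · (sum of the residues of f at the poles inside |z| = 4).

The denominator factors as (z - I)*(z - 2*I), so the singularities of f are simple poles at z = I, z = 2*I.
  |I|² = 1 < 16 = 4², so this pole is inside the contour.
  |2*I|² = 4 < 16 = 4², so this pole is inside the contour.

With P(z) = cos(2*z) and Q(z) = z^2 - 3*I*z - 2, each pole is simple, so Res(f, z₀) = P(z₀)/Q'(z₀) with Q'(z) = 2*z - 3*I.
  Res(f, I) = P(I)/Q'(I) = (cosh(2))/(-I) = I*cosh(2)
  Res(f, 2*I) = P(2*I)/Q'(2*I) = (cosh(4))/(I) = -I*cosh(4)

Sum of residues inside C: -I*cosh(4) + I*cosh(2)
∮_C f(z) dz = 2πi · (-I*cosh(4) + I*cosh(2)) = -2*pi*cosh(2) + 2*pi*cosh(4)

Final answer: -2*pi*cosh(2) + 2*pi*cosh(4)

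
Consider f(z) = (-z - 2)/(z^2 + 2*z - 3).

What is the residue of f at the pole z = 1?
Write f(z) = P(z)/Q(z) with P(z) = -z - 2 and Q(z) = z^2 + 2*z - 3.
The denominator factors as Q(z) = (z - 1)*(z + 3), so z = 1 is a simple zero of Q and P is analytic there; z = 1 is therefore a simple pole and
  Res(f, z₀) = P(z₀)/Q'(z₀).

Q'(z) = 2*z + 2, so Q'(1) = 4.
P(1) = -3.

Res(f, 1) = (-3)/(4) = -3/4

Final answer: -3/4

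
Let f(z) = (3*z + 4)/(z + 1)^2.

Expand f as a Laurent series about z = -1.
Put w = z - (-1), i.e. z = w - 1. The denominator is w^2, so it suffices to rewrite the numerator in powers of w.

P(z) = 3*z + 4
P(w - 1) = 1 + 3*w

Dividing each term by w^2:
  f = 1/w^2 + 3/w

Substituting back w = z + 1:
  f(z) = 1/(z + 1)^2 + 3/(z + 1)

The series is finite because the numerator is a polynomial; the negative powers form the principal part, and the coefficient of 1/(z + 1) gives Res(f, -1) = 3.

Final answer: 1/(z + 1)^2 + 3/(z + 1)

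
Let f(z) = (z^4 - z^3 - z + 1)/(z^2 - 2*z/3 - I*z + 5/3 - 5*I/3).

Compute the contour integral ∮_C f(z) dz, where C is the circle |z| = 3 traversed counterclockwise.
By the residue theorem, ∮_C f(z) dz = 2πi · (sum of the residues of f at the poles inside |z| = 3).

The denominator factors as (z + 1/3 + I)*(z - 1 - 2*I), so the singularities of f are simple poles at z = -1/3 - I, z = 1 + 2*I.
  |-1/3 - I|² = 10/9 < 9 = 3², so this pole is inside the contour.
  |1 + 2*I|² = 5 < 9 = 3², so this pole is inside the contour.

With P(z) = z^4 - z^3 - z + 1 and Q(z) = z^2 - 2*z/3 - I*z + 5/3 - 5*I/3, each pole is simple, so Res(f, z₀) = P(z₀)/Q'(z₀) with Q'(z) = 2*z - 2/3 - I.
  Res(f, -1/3 - I) = P(-1/3 - I)/Q'(-1/3 - I) = (58/81 - 23*I/27)/(-4/3 - 3*I) = 389/2619 + 266*I/873
  Res(f, 1 + 2*I) = P(1 + 2*I)/Q'(1 + 2*I) = (4 - 24*I)/(4/3 + 3*I) = -600/97 - 396*I/97

Sum of residues inside C: -163/27 - 34*I/9
∮_C f(z) dz = 2πi · (-163/27 - 34*I/9) = pi*(68/9 - 326*I/27)

Final answer: pi*(68/9 - 326*I/27)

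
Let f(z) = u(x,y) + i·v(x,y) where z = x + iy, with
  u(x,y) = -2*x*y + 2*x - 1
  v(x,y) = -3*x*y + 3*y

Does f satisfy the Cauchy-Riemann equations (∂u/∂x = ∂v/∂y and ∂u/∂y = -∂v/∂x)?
∂u/∂x = 2 - 2*y
∂v/∂y = 3 - 3*x
∂u/∂y = -2*x
∂v/∂x = -3*y
∂u/∂x ≠ ∂v/∂y and ∂u/∂y ≠ -∂v/∂x; the Cauchy-Riemann equations are not satisfied, so f is not analytic.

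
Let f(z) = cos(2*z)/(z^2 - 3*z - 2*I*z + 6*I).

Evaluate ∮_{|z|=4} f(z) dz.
By the residue theorem, ∮_C f(z) dz = 2πi · (sum of the residues of f at the poles inside |z| = 4).

The denominator factors as (z - 2*I)*(z - 3), so the singularities of f are simple poles at z = 2*I, z = 3.
  |2*I|² = 4 < 16 = 4², so this pole is inside the contour.
  |3|² = 9 < 16 = 4², so this pole is inside the contour.

With P(z) = cos(2*z) and Q(z) = z^2 - 3*z - 2*I*z + 6*I, each pole is simple, so Res(f, z₀) = P(z₀)/Q'(z₀) with Q'(z) = 2*z - 3 - 2*I.
  Res(f, 2*I) = P(2*I)/Q'(2*I) = (cosh(4))/(-3 + 2*I) = (-3/13 - 2*I/13)*cosh(4)
  Res(f, 3) = P(3)/Q'(3) = (cos(6))/(3 - 2*I) = (3/13 + 2*I/13)*cos(6)

Sum of residues inside C: (-3/13 - 2*I/13)*cosh(4) + (3/13 + 2*I/13)*cos(6)
∮_C f(z) dz = 2πi · ((-3/13 - 2*I/13)*cosh(4) + (3/13 + 2*I/13)*cos(6)) = pi*(4/13 - 6*I/13)*cosh(4) + pi*(-4/13 + 6*I/13)*cos(6)

Final answer: pi*(4/13 - 6*I/13)*cosh(4) + pi*(-4/13 + 6*I/13)*cos(6)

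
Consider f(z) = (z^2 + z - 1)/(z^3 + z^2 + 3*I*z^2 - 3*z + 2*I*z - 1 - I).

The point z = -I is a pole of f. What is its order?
2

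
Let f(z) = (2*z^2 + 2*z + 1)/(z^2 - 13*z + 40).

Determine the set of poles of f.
The singularities of f are the zeros of the denominator. Factoring,
  z^2 - 13*z + 40 = (z - 8)*(z - 5)
so the candidates are z = 8, z = 5.

Check the numerator P(z) = 2*z^2 + 2*z + 1 at each one:
  P(8) = 145 ≠ 0, so z = 8 is a (simple) pole.
  P(5) = 61 ≠ 0, so z = 5 is a (simple) pole.

Poles of f: {5, 8}

Final answer: {5, 8}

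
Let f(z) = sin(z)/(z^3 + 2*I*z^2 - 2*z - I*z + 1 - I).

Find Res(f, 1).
Write f(z) = P(z)/Q(z) with P(z) = sin(z) and Q(z) = z^3 + 2*I*z^2 - 2*z - I*z + 1 - I.
The denominator factors as Q(z) = (z + I)*(z + 1 + I)*(z - 1), so z = 1 is a simple zero of Q and P is analytic there; z = 1 is therefore a simple pole and
  Res(f, z₀) = P(z₀)/Q'(z₀).

Q'(z) = 3*z^2 + 4*I*z - 2 - I, so Q'(1) = 1 + 3*I.
P(1) = sin(1).

Res(f, 1) = (sin(1))/(1 + 3*I) = (1/10 - 3*I/10)*sin(1)

Final answer: (1/10 - 3*I/10)*sin(1)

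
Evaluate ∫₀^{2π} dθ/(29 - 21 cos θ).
Call the integral J. The integrand is 2π-periodic and we integrate over a full period, so shifting θ does not change the value (θ → θ + π flips the sign of the trig term). Hence
  J = ∫₀^{2π} dθ/(29 + 21 cos θ).
Put z = e^{iθ}: then cos θ = (z + 1/z)/2, dθ = dz/(iz), and z runs once counterclockwise around |z| = 1:
  J = ∮_{|z|=1} 1/(29 + 21*(z + 1/z)/2) · dz/(iz) = (2/i) ∮_{|z|=1} dz/(21*z^2 + 58*z + 21).
The roots of 21*z^2 + 58*z + 21 are z = (-29 ± sqrt(29^2 - 21^2))/21, with sqrt(400) = 20; their product is 1, so only z₊ = -3/7 lies inside the unit circle (z₋ = -7/3 lies outside).
z₊ is a simple zero of q(z) = 21*z^2 + 58*z + 21, so Res(1/q, z₊) = 1/q'(z₊) with q'(z) = 42*z + 58; and q'(z₊) = 21*(z₊ - z₋) = 40.
Therefore J = (2/i) · 2πi · 1/(40) = 2*pi/(20) = pi/10

Final answer: pi/10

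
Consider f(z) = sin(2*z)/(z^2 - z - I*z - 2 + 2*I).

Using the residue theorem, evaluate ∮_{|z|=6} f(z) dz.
By the residue theorem, ∮_C f(z) dz = 2πi · (sum of the residues of f at the poles inside |z| = 6).

The denominator factors as (z + 1 - I)*(z - 2), so the singularities of f are simple poles at z = -1 + I, z = 2.
  |-1 + I|² = 2 < 36 = 6², so this pole is inside the contour.
  |2|² = 4 < 36 = 6², so this pole is inside the contour.

With P(z) = sin(2*z) and Q(z) = z^2 - z - I*z - 2 + 2*I, each pole is simple, so Res(f, z₀) = P(z₀)/Q'(z₀) with Q'(z) = 2*z - 1 - I.
  Res(f, -1 + I) = P(-1 + I)/Q'(-1 + I) = (-sin(2 - 2*I))/(-3 + I) = (3/10 + I/10)*sin(2 - 2*I)
  Res(f, 2) = P(2)/Q'(2) = (sin(4))/(3 - I) = (3/10 + I/10)*sin(4)

Sum of residues inside C: (3/10 + I/10)*sin(4) + (3/10 + I/10)*sin(2 - 2*I)
∮_C f(z) dz = 2πi · ((3/10 + I/10)*sin(4) + (3/10 + I/10)*sin(2 - 2*I)) = pi*(-1/5 + 3*I/5)*sin(4) + pi*(-1/5 + 3*I/5)*sin(2 - 2*I)

Final answer: pi*(-1/5 + 3*I/5)*sin(4) + pi*(-1/5 + 3*I/5)*sin(2 - 2*I)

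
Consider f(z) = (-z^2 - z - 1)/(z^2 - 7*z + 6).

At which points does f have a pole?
The singularities of f are the zeros of the denominator. Factoring,
  z^2 - 7*z + 6 = (z - 1)*(z - 6)
so the candidates are z = 1, z = 6.

Check the numerator P(z) = -z^2 - z - 1 at each one:
  P(1) = -3 ≠ 0, so z = 1 is a (simple) pole.
  P(6) = -43 ≠ 0, so z = 6 is a (simple) pole.

Poles of f: {1, 6}

Final answer: {1, 6}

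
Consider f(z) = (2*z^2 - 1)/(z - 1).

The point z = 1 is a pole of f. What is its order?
Factor the denominator:
  z - 1 = (z - 1)

The numerator P(z) = 2*z^2 - 1 has P(1) = 1 ≠ 0, so no factor of (z - 1) cancels.
Near z = 1 we can therefore write f(z) = g(z)/(z - 1) with g analytic at 1 and g(1) ≠ 0 (g is just the numerator).

Hence z = 1 is a pole of order 1.

Final answer: 1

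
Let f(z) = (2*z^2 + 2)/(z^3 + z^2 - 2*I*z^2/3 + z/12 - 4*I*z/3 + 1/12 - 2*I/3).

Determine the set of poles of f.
The singularities of f are the zeros of the denominator. Factoring,
  z^3 + z^2 - 2*I*z^2/3 + z/12 - 4*I*z/3 + 1/12 - 2*I/3 = (z + 1)*(z + 1/2 + I/3)*(z - 1/2 - I)
so the candidates are z = -1, z = -1/2 - I/3, z = 1/2 + I.

Check the numerator P(z) = 2*z^2 + 2 at each one:
  P(-1) = 4 ≠ 0, so z = -1 is a (simple) pole.
  P(-1/2 - I/3) = 41/18 + 2*I/3 ≠ 0, so z = -1/2 - I/3 is a (simple) pole.
  P(1/2 + I) = 1/2 + 2*I ≠ 0, so z = 1/2 + I is a (simple) pole.

Poles of f: {-1, -1/2 - I/3, 1/2 + I}

Final answer: {-1, -1/2 - I/3, 1/2 + I}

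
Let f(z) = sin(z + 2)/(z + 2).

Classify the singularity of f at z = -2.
Let u = z + 2. The argument of sin is z + 2 = u, so
  f = sin(u)/u = ((u) - (u)^3/6 + ...)/u = 1 - (1/6)*u^2 + ...
The Laurent expansion about u = 0 has no negative powers; equivalently lim_{z→-2} f(z) = 1 exists and is finite.
So the singularity is removable.

Final answer: removable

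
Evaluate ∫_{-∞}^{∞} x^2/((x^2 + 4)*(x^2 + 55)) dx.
Let f(z) = z^2/((z^2 + 4)*(z^2 + 55)). The denominator has no real zeros and deg Q - deg P = 2 ≥ 2, so the integral of f over the upper semicircle |z| = R tends to 0 as R → ∞. Closing the contour in the upper half-plane,
  ∫_{-∞}^{∞} f(x) dx = 2πi · Σ Res(f, z_k)  over the poles with Im z_k > 0.

Zeros of the denominator: z^2 + 55 = 0 gives z = ±sqrt(55)*I; z^2 + 4 = 0 gives z = ±2*I.
Upper half-plane: z = 2*I, z = sqrt(55)*I (simple).

Each pole is a simple zero of Q(z) = z^4 + 59*z^2 + 220, so Res(f, z₀) = P(z₀)/Q'(z₀) with P(z) = z^2, Q'(z) = 4*z^3 + 118*z:
  Res(f, 2*I) = (-4)/(204*I) = I/51
  Res(f, sqrt(55)*I) = (-55)/(-102*sqrt(55)*I) = -sqrt(55)*I/102

Sum of residues: I*(2 - sqrt(55))/102
∫_{-∞}^{∞} f(x) dx = 2πi · (I*(2 - sqrt(55))/102) = pi*(-2 + sqrt(55))/51

Final answer: pi*(-2 + sqrt(55))/51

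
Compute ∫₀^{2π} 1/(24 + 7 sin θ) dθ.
Call the integral J. The integrand is 2π-periodic and we integrate over a full period, so shifting θ does not change the value (θ → θ + π/2 turns sin θ into cos θ). Hence
  J = ∫₀^{2π} dθ/(24 + 7 cos θ).
Put z = e^{iθ}: then cos θ = (z + 1/z)/2, dθ = dz/(iz), and z runs once counterclockwise around |z| = 1:
  J = ∮_{|z|=1} 1/(24 + 7*(z + 1/z)/2) · dz/(iz) = (2/i) ∮_{|z|=1} dz/(7*z^2 + 48*z + 7).
The roots of 7*z^2 + 48*z + 7 are z = (-24 ± sqrt(24^2 - 7^2))/7, with sqrt(527) = sqrt(527); their product is 1, so only z₊ = -24/7 + sqrt(527)/7 lies inside the unit circle (z₋ = -24/7 - sqrt(527)/7 lies outside).
z₊ is a simple zero of q(z) = 7*z^2 + 48*z + 7, so Res(1/q, z₊) = 1/q'(z₊) with q'(z) = 14*z + 48; and q'(z₊) = 7*(z₊ - z₋) = 2*sqrt(527).
Therefore J = (2/i) · 2πi · 1/(2*sqrt(527)) = 2*pi/(sqrt(527)) = 2*sqrt(527)*pi/527

Final answer: 2*sqrt(527)*pi/527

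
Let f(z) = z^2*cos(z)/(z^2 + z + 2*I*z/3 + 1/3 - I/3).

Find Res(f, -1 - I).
Write f(z) = P(z)/Q(z) with P(z) = z^2*cos(z) and Q(z) = z^2 + z + 2*I*z/3 + 1/3 - I/3.
The denominator factors as Q(z) = (z + 1 + I)*(z - I/3), so z = -1 - I is a simple zero of Q and P is analytic there; z = -1 - I is therefore a simple pole and
  Res(f, z₀) = P(z₀)/Q'(z₀).

Q'(z) = 2*z + 1 + 2*I/3, so Q'(-1 - I) = -1 - 4*I/3.
P(-1 - I) = 2*I*cos(1 + I).

Res(f, -1 - I) = (2*I*cos(1 + I))/(-1 - 4*I/3) = (-24/25 - 18*I/25)*cos(1 + I)

Final answer: (-24/25 - 18*I/25)*cos(1 + I)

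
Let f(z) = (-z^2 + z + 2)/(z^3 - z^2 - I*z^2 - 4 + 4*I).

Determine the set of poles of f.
The singularities of f are the zeros of the denominator. Factoring,
  z^3 - z^2 - I*z^2 - 4 + 4*I = (z + 1 + I)*(z - 2)*(z - 2*I)
so the candidates are z = -1 - I, z = 2, z = 2*I.

Check the numerator P(z) = -z^2 + z + 2 at each one:
  P(-1 - I) = 1 - 3*I ≠ 0, so z = -1 - I is a (simple) pole.
  P(2) = 0, so the factor (z - 2) cancels and z = 2 is only a removable singularity, not a pole.
  P(2*I) = 6 + 2*I ≠ 0, so z = 2*I is a (simple) pole.

Poles of f: {-1 - I, 2*I}

Final answer: {-1 - I, 2*I}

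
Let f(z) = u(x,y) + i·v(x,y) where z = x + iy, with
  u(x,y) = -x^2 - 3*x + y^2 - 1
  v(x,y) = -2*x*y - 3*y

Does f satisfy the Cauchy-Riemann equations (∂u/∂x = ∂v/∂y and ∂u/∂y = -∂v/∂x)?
∂u/∂x = -2*x - 3
∂v/∂y = -2*x - 3
∂u/∂y = 2*y
∂v/∂x = -2*y
∂u/∂x = ∂v/∂y and ∂u/∂y = -∂v/∂x hold identically; f is analytic.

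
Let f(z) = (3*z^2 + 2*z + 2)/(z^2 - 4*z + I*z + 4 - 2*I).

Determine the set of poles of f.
The singularities of f are the zeros of the denominator. Factoring,
  z^2 - 4*z + I*z + 4 - 2*I = (z - 2)*(z - 2 + I)
so the candidates are z = 2, z = 2 - I.

Check the numerator P(z) = 3*z^2 + 2*z + 2 at each one:
  P(2) = 18 ≠ 0, so z = 2 is a (simple) pole.
  P(2 - I) = 15 - 14*I ≠ 0, so z = 2 - I is a (simple) pole.

Poles of f: {2 - I, 2}

Final answer: {2 - I, 2}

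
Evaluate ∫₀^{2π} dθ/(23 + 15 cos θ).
Let J = ∫₀^{2π} dθ/(23 + 15 cos θ).
Put z = e^{iθ}: then cos θ = (z + 1/z)/2, dθ = dz/(iz), and z runs once counterclockwise around |z| = 1:
  J = ∮_{|z|=1} 1/(23 + 15*(z + 1/z)/2) · dz/(iz) = (2/i) ∮_{|z|=1} dz/(15*z^2 + 46*z + 15).
The roots of 15*z^2 + 46*z + 15 are z = (-23 ± sqrt(23^2 - 15^2))/15, with sqrt(304) = 4*sqrt(19); their product is 1, so only z₊ = -23/15 + 4*sqrt(19)/15 lies inside the unit circle (z₋ = -23/15 - 4*sqrt(19)/15 lies outside).
z₊ is a simple zero of q(z) = 15*z^2 + 46*z + 15, so Res(1/q, z₊) = 1/q'(z₊) with q'(z) = 30*z + 46; and q'(z₊) = 15*(z₊ - z₋) = 8*sqrt(19).
Therefore J = (2/i) · 2πi · 1/(8*sqrt(19)) = 2*pi/(4*sqrt(19)) = sqrt(19)*pi/38

Final answer: sqrt(19)*pi/38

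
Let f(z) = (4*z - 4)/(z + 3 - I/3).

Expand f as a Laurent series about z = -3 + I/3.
Put w = z - (-3 + I/3), i.e. z = w - 3 + I/3. The denominator is w, so it suffices to rewrite the numerator in powers of w.

P(z) = 4*z - 4
P(w - 3 + I/3) = -16 + 4*I/3 + 4*w

Dividing each term by w:
  f = (-16 + 4*I/3)/w + 4

Substituting back w = z + 3 - I/3:
  f(z) = (-16 + 4*I/3)/(z + 3 - I/3) + 4

The series is finite because the numerator is a polynomial; the negative powers form the principal part, and the coefficient of 1/(z + 3 - I/3) gives Res(f, -3 + I/3) = -16 + 4*I/3.

Final answer: (-16 + 4*I/3)/(z + 3 - I/3) + 4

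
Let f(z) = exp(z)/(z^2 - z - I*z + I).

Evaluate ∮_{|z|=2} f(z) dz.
pi*(1 - I)*exp(I) + exp(1)*pi*(-1 + I)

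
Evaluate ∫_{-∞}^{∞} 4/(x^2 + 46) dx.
Let f(z) = 4/(z^2 + 46). The denominator has no real zeros and deg Q - deg P = 2 ≥ 2, so the integral of f over the upper semicircle |z| = R tends to 0 as R → ∞. Closing the contour in the upper half-plane,
  ∫_{-∞}^{∞} f(x) dx = 2πi · Σ Res(f, z_k)  over the poles with Im z_k > 0.

Zeros of the denominator: z^2 + 46 = 0 gives z = ±sqrt(46)*I.
Upper half-plane: z = sqrt(46)*I (simple).

Each pole is a simple zero of Q(z) = z^2 + 46, so Res(f, z₀) = P(z₀)/Q'(z₀) with P(z) = 4, Q'(z) = 2*z:
  Res(f, sqrt(46)*I) = (4)/(2*sqrt(46)*I) = -sqrt(46)*I/23

∫_{-∞}^{∞} f(x) dx = 2πi · (-sqrt(46)*I/23) = 2*sqrt(46)*pi/23

Final answer: 2*sqrt(46)*pi/23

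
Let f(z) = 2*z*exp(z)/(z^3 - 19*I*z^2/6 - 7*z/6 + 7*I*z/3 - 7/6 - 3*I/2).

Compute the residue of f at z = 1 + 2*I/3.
Write f(z) = P(z)/Q(z) with P(z) = 2*z*exp(z) and Q(z) = z^3 - 19*I*z^2/6 - 7*z/6 + 7*I*z/3 - 7/6 - 3*I/2.
The denominator factors as Q(z) = (z - 1 - 2*I/3)*(z + I/2)*(z + 1 - 3*I), so z = 1 + 2*I/3 is a simple zero of Q and P is analytic there; z = 1 + 2*I/3 is therefore a simple pole and
  Res(f, z₀) = P(z₀)/Q'(z₀).

Q'(z) = 3*z^2 - 19*I*z/3 - 7/6 + 7*I/3, so Q'(1 + 2*I/3) = 85/18.
P(1 + 2*I/3) = (2 + 4*I/3)*exp(1 + 2*I/3).

Res(f, 1 + 2*I/3) = ((2 + 4*I/3)*exp(1 + 2*I/3))/(85/18) = (36/85 + 24*I/85)*exp(1 + 2*I/3)

Final answer: (36/85 + 24*I/85)*exp(1 + 2*I/3)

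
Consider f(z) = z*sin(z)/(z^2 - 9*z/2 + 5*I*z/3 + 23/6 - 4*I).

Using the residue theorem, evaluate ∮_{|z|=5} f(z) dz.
By the residue theorem, ∮_C f(z) dz = 2πi · (sum of the residues of f at the poles inside |z| = 5).

The denominator factors as (z - 3/2 + I)*(z - 3 + 2*I/3), so the singularities of f are simple poles at z = 3/2 - I, z = 3 - 2*I/3.
  |3/2 - I|² = 13/4 < 25 = 5², so this pole is inside the contour.
  |3 - 2*I/3|² = 85/9 < 25 = 5², so this pole is inside the contour.

With P(z) = z*sin(z) and Q(z) = z^2 - 9*z/2 + 5*I*z/3 + 23/6 - 4*I, each pole is simple, so Res(f, z₀) = P(z₀)/Q'(z₀) with Q'(z) = 2*z - 9/2 + 5*I/3.
  Res(f, 3/2 - I) = P(3/2 - I)/Q'(3/2 - I) = ((3/2 - I)*sin(3/2 - I))/(-3/2 - I/3) = (-69/85 + 72*I/85)*sin(3/2 - I)
  Res(f, 3 - 2*I/3) = P(3 - 2*I/3)/Q'(3 - 2*I/3) = ((3 - 2*I/3)*sin(3 - 2*I/3))/(3/2 + I/3) = (154/85 - 72*I/85)*sin(3 - 2*I/3)

Sum of residues inside C: (154/85 - 72*I/85)*sin(3 - 2*I/3) + (-69/85 + 72*I/85)*sin(3/2 - I)
∮_C f(z) dz = 2πi · ((154/85 - 72*I/85)*sin(3 - 2*I/3) + (-69/85 + 72*I/85)*sin(3/2 - I)) = pi*(-144/85 - 138*I/85)*sin(3/2 - I) + pi*(144/85 + 308*I/85)*sin(3 - 2*I/3)

Final answer: pi*(-144/85 - 138*I/85)*sin(3/2 - I) + pi*(144/85 + 308*I/85)*sin(3 - 2*I/3)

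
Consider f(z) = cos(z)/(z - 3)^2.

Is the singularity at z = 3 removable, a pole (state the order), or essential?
Write f(z) = g(z)/(z - 3)^2 with g(z) = cos(z).
g is entire and g(3) = cos(3) ≠ 0, so no factor of (z - 3) cancels: the Laurent expansion of f about z = 3 starts at the power -2, i.e. lim_{z→z₀} (z - z₀)^2 f(z) = cos(3) is finite and nonzero.
So z = 3 is a pole of order 2.

Final answer: pole of order 2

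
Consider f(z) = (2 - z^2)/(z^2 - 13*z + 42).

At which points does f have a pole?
The singularities of f are the zeros of the denominator. Factoring,
  z^2 - 13*z + 42 = (z - 6)*(z - 7)
so the candidates are z = 6, z = 7.

Check the numerator P(z) = 2 - z^2 at each one:
  P(6) = -34 ≠ 0, so z = 6 is a (simple) pole.
  P(7) = -47 ≠ 0, so z = 7 is a (simple) pole.

Poles of f: {6, 7}

Final answer: {6, 7}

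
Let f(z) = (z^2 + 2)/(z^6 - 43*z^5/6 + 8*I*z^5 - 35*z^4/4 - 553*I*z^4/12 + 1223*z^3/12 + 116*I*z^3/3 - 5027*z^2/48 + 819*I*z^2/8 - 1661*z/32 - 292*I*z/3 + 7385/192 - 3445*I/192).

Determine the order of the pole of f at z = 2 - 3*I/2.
4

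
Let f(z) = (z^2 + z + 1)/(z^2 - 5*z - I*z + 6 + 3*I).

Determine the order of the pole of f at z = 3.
Factor the denominator:
  z^2 - 5*z - I*z + 6 + 3*I = (z - 3)*(z - 2 - I)

The numerator P(z) = z^2 + z + 1 has P(3) = 13 ≠ 0, so no factor of (z - 3) cancels.
Near z = 3 we can therefore write f(z) = g(z)/(z - 3) with g analytic at 3 and g(3) ≠ 0 (g is the numerator divided by the remaining denominator factors).

Hence z = 3 is a pole of order 1.

Final answer: 1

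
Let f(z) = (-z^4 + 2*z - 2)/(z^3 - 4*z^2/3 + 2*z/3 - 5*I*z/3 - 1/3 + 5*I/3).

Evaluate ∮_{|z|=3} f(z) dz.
By the residue theorem, ∮_C f(z) dz = 2πi · (sum of the residues of f at the poles inside |z| = 3).

The denominator factors as (z - 1 - I)*(z + 2/3 + I)*(z - 1), so the singularities of f are simple poles at z = 1 + I, z = -2/3 - I, z = 1.
  |1 + I|² = 2 < 9 = 3², so this pole is inside the contour.
  |-2/3 - I|² = 13/9 < 9 = 3², so this pole is inside the contour.
  |1|² = 1 < 9 = 3², so this pole is inside the contour.

With P(z) = -z^4 + 2*z - 2 and Q(z) = z^3 - 4*z^2/3 + 2*z/3 - 5*I*z/3 - 1/3 + 5*I/3, each pole is simple, so Res(f, z₀) = P(z₀)/Q'(z₀) with Q'(z) = 3*z^2 - 8*z/3 + 2/3 - 5*I/3.
  Res(f, 1 + I) = P(1 + I)/Q'(1 + I) = (4 + 2*I)/(-2 + 5*I/3) = -42/61 - 96*I/61
  Res(f, -2/3 - I) = P(-2/3 - I)/Q'(-2/3 - I) = (-151/81 - 14*I/27)/(7/9 + 5*I) = -2947/18666 + 2167*I/6222
  Res(f, 1) = P(1)/Q'(1) = (-1)/(1 - 5*I/3) = -9/34 - 15*I/34

Sum of residues inside C: -10/9 - 5*I/3
∮_C f(z) dz = 2πi · (-10/9 - 5*I/3) = pi*(10/3 - 20*I/9)

Final answer: pi*(10/3 - 20*I/9)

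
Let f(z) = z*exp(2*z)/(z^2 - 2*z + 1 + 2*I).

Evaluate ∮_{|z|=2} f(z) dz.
By the residue theorem, ∮_C f(z) dz = 2πi · (sum of the residues of f at the poles inside |z| = 2).

The denominator factors as (z - 2 + I)*(z - I), so the singularities of f are simple poles at z = 2 - I, z = I.
  |2 - I|² = 5 > 4 = 2², so this pole is outside the contour.
  |I|² = 1 < 4 = 2², so this pole is inside the contour.

With P(z) = z*exp(2*z) and Q(z) = z^2 - 2*z + 1 + 2*I, each pole is simple, so Res(f, z₀) = P(z₀)/Q'(z₀) with Q'(z) = 2*z - 2.
  Res(f, I) = P(I)/Q'(I) = (I*exp(2*I))/(-2 + 2*I) = (1/4 - I/4)*exp(2*I)

∮_C f(z) dz = 2πi · ((1/4 - I/4)*exp(2*I)) = pi*(1/2 + I/2)*exp(2*I)

Final answer: pi*(1/2 + I/2)*exp(2*I)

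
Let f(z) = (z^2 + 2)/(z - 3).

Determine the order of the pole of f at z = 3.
Factor the denominator:
  z - 3 = (z - 3)

The numerator P(z) = z^2 + 2 has P(3) = 11 ≠ 0, so no factor of (z - 3) cancels.
Near z = 3 we can therefore write f(z) = g(z)/(z - 3) with g analytic at 3 and g(3) ≠ 0 (g is just the numerator).

Hence z = 3 is a pole of order 1.

Final answer: 1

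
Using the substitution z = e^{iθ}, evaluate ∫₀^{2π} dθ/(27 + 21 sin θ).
Call the integral J. The integrand is 2π-periodic and we integrate over a full period, so shifting θ does not change the value (θ → θ + π/2 turns sin θ into cos θ). Hence
  J = ∫₀^{2π} dθ/(27 + 21 cos θ).
Put z = e^{iθ}: then cos θ = (z + 1/z)/2, dθ = dz/(iz), and z runs once counterclockwise around |z| = 1:
  J = ∮_{|z|=1} 1/(27 + 21*(z + 1/z)/2) · dz/(iz) = (2/i) ∮_{|z|=1} dz/(21*z^2 + 54*z + 21).
The roots of 21*z^2 + 54*z + 21 are z = (-27 ± sqrt(27^2 - 21^2))/21, with sqrt(288) = 12*sqrt(2); their product is 1, so only z₊ = -9/7 + 4*sqrt(2)/7 lies inside the unit circle (z₋ = -9/7 - 4*sqrt(2)/7 lies outside).
z₊ is a simple zero of q(z) = 21*z^2 + 54*z + 21, so Res(1/q, z₊) = 1/q'(z₊) with q'(z) = 42*z + 54; and q'(z₊) = 21*(z₊ - z₋) = 24*sqrt(2).
Therefore J = (2/i) · 2πi · 1/(24*sqrt(2)) = 2*pi/(12*sqrt(2)) = sqrt(2)*pi/12

Final answer: sqrt(2)*pi/12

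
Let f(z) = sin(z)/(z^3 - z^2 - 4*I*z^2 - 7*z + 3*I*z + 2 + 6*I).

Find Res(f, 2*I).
Write f(z) = P(z)/Q(z) with P(z) = sin(z) and Q(z) = z^3 - z^2 - 4*I*z^2 - 7*z + 3*I*z + 2 + 6*I.
The denominator factors as Q(z) = (z - 2 - I)*(z + 1 - I)*(z - 2*I), so z = 2*I is a simple zero of Q and P is analytic there; z = 2*I is therefore a simple pole and
  Res(f, z₀) = P(z₀)/Q'(z₀).

Q'(z) = 3*z^2 - 2*z - 8*I*z - 7 + 3*I, so Q'(2*I) = -3 - I.
P(2*I) = I*sinh(2).

Res(f, 2*I) = (I*sinh(2))/(-3 - I) = (-1/10 - 3*I/10)*sinh(2)

Final answer: (-1/10 - 3*I/10)*sinh(2)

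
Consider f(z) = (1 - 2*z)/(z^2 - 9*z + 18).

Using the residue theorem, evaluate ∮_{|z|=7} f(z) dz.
By the residue theorem, ∮_C f(z) dz = 2πi · (sum of the residues of f at the poles inside |z| = 7).

The denominator factors as (z - 6)*(z - 3), so the singularities of f are simple poles at z = 6, z = 3.
  |6|² = 36 < 49 = 7², so this pole is inside the contour.
  |3|² = 9 < 49 = 7², so this pole is inside the contour.

With P(z) = 1 - 2*z and Q(z) = z^2 - 9*z + 18, each pole is simple, so Res(f, z₀) = P(z₀)/Q'(z₀) with Q'(z) = 2*z - 9.
  Res(f, 6) = P(6)/Q'(6) = (-11)/(3) = -11/3
  Res(f, 3) = P(3)/Q'(3) = (-5)/(-3) = 5/3

Sum of residues inside C: -2
∮_C f(z) dz = 2πi · (-2) = -4*I*pi

Final answer: -4*I*pi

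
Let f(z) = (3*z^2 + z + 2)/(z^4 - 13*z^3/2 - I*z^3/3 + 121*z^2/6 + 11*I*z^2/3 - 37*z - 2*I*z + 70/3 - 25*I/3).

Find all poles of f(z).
The singularities of f are the zeros of the denominator. Factoring,
  z^4 - 13*z^3/2 - I*z^3/3 + 121*z^2/6 + 11*I*z^2/3 - 37*z - 2*I*z + 70/3 - 25*I/3 = (z - 1 - 3*I)*(z - 3/2 + I)*(z - 3 + 2*I/3)*(z - 1 + I)
so the candidates are z = 1 + 3*I, z = 3/2 - I, z = 3 - 2*I/3, z = 1 - I.

Check the numerator P(z) = 3*z^2 + z + 2 at each one:
  P(1 + 3*I) = -21 + 21*I ≠ 0, so z = 1 + 3*I is a (simple) pole.
  P(3/2 - I) = 29/4 - 10*I ≠ 0, so z = 3/2 - I is a (simple) pole.
  P(3 - 2*I/3) = 92/3 - 38*I/3 ≠ 0, so z = 3 - 2*I/3 is a (simple) pole.
  P(1 - I) = 3 - 7*I ≠ 0, so z = 1 - I is a (simple) pole.

Poles of f: {1 - I, 1 + 3*I, 3/2 - I, 3 - 2*I/3}

Final answer: {1 - I, 1 + 3*I, 3/2 - I, 3 - 2*I/3}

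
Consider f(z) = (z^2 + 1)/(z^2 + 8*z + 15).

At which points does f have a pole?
{-5, -3}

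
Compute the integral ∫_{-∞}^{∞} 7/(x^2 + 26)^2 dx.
Let f(z) = 7/(z^2 + 26)^2. The denominator has no real zeros and deg Q - deg P = 4 ≥ 2, so the integral of f over the upper semicircle |z| = R tends to 0 as R → ∞. Closing the contour in the upper half-plane,
  ∫_{-∞}^{∞} f(x) dx = 2πi · Σ Res(f, z_k)  over the poles with Im z_k > 0.

Zeros of the denominator: z^2 + 26 = 0 gives z = ±sqrt(26)*I.
Upper half-plane: z = sqrt(26)*I (a pole of order 2).

Write f(z) = g(z)/(z - sqrt(26)*I)^2 with g(z) = 7/(z + sqrt(26)*I)^2. For a double pole, Res(f, z₀) = g'(z₀):
  g'(z) = -14/(z + sqrt(26)*I)^3
  Res(f, sqrt(26)*I) = g'(sqrt(26)*I) = -7*sqrt(26)*I/2704

∫_{-∞}^{∞} f(x) dx = 2πi · (-7*sqrt(26)*I/2704) = 7*sqrt(26)*pi/1352

Final answer: 7*sqrt(26)*pi/1352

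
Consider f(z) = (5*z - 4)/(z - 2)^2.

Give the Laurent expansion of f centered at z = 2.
6/(z - 2)^2 + 5/(z - 2)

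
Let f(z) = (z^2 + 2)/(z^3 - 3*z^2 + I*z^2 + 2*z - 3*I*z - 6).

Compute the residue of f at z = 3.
Write f(z) = P(z)/Q(z) with P(z) = z^2 + 2 and Q(z) = z^3 - 3*z^2 + I*z^2 + 2*z - 3*I*z - 6.
The denominator factors as Q(z) = (z + 2*I)*(z - I)*(z - 3), so z = 3 is a simple zero of Q and P is analytic there; z = 3 is therefore a simple pole and
  Res(f, z₀) = P(z₀)/Q'(z₀).

Q'(z) = 3*z^2 - 6*z + 2*I*z + 2 - 3*I, so Q'(3) = 11 + 3*I.
P(3) = 11.

Res(f, 3) = (11)/(11 + 3*I) = 121/130 - 33*I/130

Final answer: 121/130 - 33*I/130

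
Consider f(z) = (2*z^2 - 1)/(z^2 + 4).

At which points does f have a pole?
The singularities of f are the zeros of the denominator. Factoring,
  z^2 + 4 = (z + 2*I)*(z - 2*I)
so the candidates are z = -2*I, z = 2*I.

Check the numerator P(z) = 2*z^2 - 1 at each one:
  P(-2*I) = -9 ≠ 0, so z = -2*I is a (simple) pole.
  P(2*I) = -9 ≠ 0, so z = 2*I is a (simple) pole.

Poles of f: {-2*I, 2*I}

Final answer: {-2*I, 2*I}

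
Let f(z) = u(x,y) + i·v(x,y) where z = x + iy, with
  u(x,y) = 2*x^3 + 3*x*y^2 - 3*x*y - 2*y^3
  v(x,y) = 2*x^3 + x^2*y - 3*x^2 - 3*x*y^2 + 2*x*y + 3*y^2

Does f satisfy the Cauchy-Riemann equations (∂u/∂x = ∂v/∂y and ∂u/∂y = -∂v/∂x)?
∂u/∂x = 6*x^2 + 3*y^2 - 3*y
∂v/∂y = x^2 - 6*x*y + 2*x + 6*y
∂u/∂y = 6*x*y - 3*x - 6*y^2
∂v/∂x = 6*x^2 + 2*x*y - 6*x - 3*y^2 + 2*y
∂u/∂x ≠ ∂v/∂y and ∂u/∂y ≠ -∂v/∂x; the Cauchy-Riemann equations are not satisfied, so f is not analytic.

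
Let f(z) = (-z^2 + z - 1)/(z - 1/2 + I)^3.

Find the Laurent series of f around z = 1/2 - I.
Put w = z - (1/2 - I), i.e. z = w + 1/2 - I. The denominator is w^3, so it suffices to rewrite the numerator in powers of w.

P(z) = -z^2 + z - 1
P(w + 1/2 - I) = 1/4 + 2*I*w - w^2

Dividing each term by w^3:
  f = 1/(4*w^3) + 2*I/w^2 - 1/w

Substituting back w = z - 1/2 + I:
  f(z) = 1/(4*(z - 1/2 + I)^3) + 2*I/(z - 1/2 + I)^2 - 1/(z - 1/2 + I)

The series is finite because the numerator is a polynomial; the negative powers form the principal part, and the coefficient of 1/(z - 1/2 + I) gives Res(f, 1/2 - I) = -1.

Final answer: 1/(4*(z - 1/2 + I)^3) + 2*I/(z - 1/2 + I)^2 - 1/(z - 1/2 + I)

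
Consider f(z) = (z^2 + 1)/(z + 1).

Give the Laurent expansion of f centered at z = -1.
Put w = z - (-1), i.e. z = w - 1. The denominator is w, so it suffices to rewrite the numerator in powers of w.

P(z) = z^2 + 1
P(w - 1) = 2 - 2*w + w^2

Dividing each term by w:
  f = 2/w - 2 + w

Substituting back w = z + 1:
  f(z) = 2/(z + 1) - 2 + (z + 1)

The series is finite because the numerator is a polynomial; the negative powers form the principal part, and the coefficient of 1/(z + 1) gives Res(f, -1) = 2.

Final answer: 2/(z + 1) - 2 + (z + 1)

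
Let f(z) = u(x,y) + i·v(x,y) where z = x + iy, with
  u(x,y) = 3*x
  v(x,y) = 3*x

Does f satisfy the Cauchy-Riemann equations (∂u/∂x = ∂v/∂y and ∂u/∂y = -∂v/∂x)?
∂u/∂x = 3
∂v/∂y = 0
∂u/∂y = 0
∂v/∂x = 3
∂u/∂x ≠ ∂v/∂y and ∂u/∂y ≠ -∂v/∂x; the Cauchy-Riemann equations are not satisfied, so f is not analytic.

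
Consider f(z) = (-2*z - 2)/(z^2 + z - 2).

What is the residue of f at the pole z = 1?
-4/3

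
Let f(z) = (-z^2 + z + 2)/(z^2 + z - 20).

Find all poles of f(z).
The singularities of f are the zeros of the denominator. Factoring,
  z^2 + z - 20 = (z + 5)*(z - 4)
so the candidates are z = -5, z = 4.

Check the numerator P(z) = -z^2 + z + 2 at each one:
  P(-5) = -28 ≠ 0, so z = -5 is a (simple) pole.
  P(4) = -10 ≠ 0, so z = 4 is a (simple) pole.

Poles of f: {-5, 4}

Final answer: {-5, 4}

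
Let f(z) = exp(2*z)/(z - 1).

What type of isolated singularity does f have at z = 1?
Write f(z) = g(z)/(z - 1) with g(z) = exp(2*z).
g is entire and g(1) = exp(2) ≠ 0, so no factor of (z - 1) cancels: the Laurent expansion of f about z = 1 starts at the power -1, i.e. lim_{z→z₀} (z - z₀) f(z) = exp(2) is finite and nonzero.
So z = 1 is a pole of order 1.

Final answer: pole of order 1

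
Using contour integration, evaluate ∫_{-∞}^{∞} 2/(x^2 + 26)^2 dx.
Let f(z) = 2/(z^2 + 26)^2. The denominator has no real zeros and deg Q - deg P = 4 ≥ 2, so the integral of f over the upper semicircle |z| = R tends to 0 as R → ∞. Closing the contour in the upper half-plane,
  ∫_{-∞}^{∞} f(x) dx = 2πi · Σ Res(f, z_k)  over the poles with Im z_k > 0.

Zeros of the denominator: z^2 + 26 = 0 gives z = ±sqrt(26)*I.
Upper half-plane: z = sqrt(26)*I (a pole of order 2).

Write f(z) = g(z)/(z - sqrt(26)*I)^2 with g(z) = 2/(z + sqrt(26)*I)^2. For a double pole, Res(f, z₀) = g'(z₀):
  g'(z) = -4/(z + sqrt(26)*I)^3
  Res(f, sqrt(26)*I) = g'(sqrt(26)*I) = -sqrt(26)*I/1352

∫_{-∞}^{∞} f(x) dx = 2πi · (-sqrt(26)*I/1352) = sqrt(26)*pi/676

Final answer: sqrt(26)*pi/676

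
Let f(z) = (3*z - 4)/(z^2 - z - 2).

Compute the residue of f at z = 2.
2/3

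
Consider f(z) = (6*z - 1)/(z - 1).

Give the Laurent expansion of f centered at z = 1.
Put w = z - (1), i.e. z = w + 1. The denominator is w, so it suffices to rewrite the numerator in powers of w.

P(z) = 6*z - 1
P(w + 1) = 5 + 6*w

Dividing each term by w:
  f = 5/w + 6

Substituting back w = z - 1:
  f(z) = 5/(z - 1) + 6

The series is finite because the numerator is a polynomial; the negative powers form the principal part, and the coefficient of 1/(z - 1) gives Res(f, 1) = 5.

Final answer: 5/(z - 1) + 6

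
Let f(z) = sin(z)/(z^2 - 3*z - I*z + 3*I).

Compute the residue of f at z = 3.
Write f(z) = P(z)/Q(z) with P(z) = sin(z) and Q(z) = z^2 - 3*z - I*z + 3*I.
The denominator factors as Q(z) = (z - 3)*(z - I), so z = 3 is a simple zero of Q and P is analytic there; z = 3 is therefore a simple pole and
  Res(f, z₀) = P(z₀)/Q'(z₀).

Q'(z) = 2*z - 3 - I, so Q'(3) = 3 - I.
P(3) = sin(3).

Res(f, 3) = (sin(3))/(3 - I) = (3/10 + I/10)*sin(3)

Final answer: (3/10 + I/10)*sin(3)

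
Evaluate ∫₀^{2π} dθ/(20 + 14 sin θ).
sqrt(51)*pi/51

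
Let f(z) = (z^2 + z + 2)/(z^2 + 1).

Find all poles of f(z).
The singularities of f are the zeros of the denominator. Factoring,
  z^2 + 1 = (z + I)*(z - I)
so the candidates are z = -I, z = I.

Check the numerator P(z) = z^2 + z + 2 at each one:
  P(-I) = 1 - I ≠ 0, so z = -I is a (simple) pole.
  P(I) = 1 + I ≠ 0, so z = I is a (simple) pole.

Poles of f: {-I, I}

Final answer: {-I, I}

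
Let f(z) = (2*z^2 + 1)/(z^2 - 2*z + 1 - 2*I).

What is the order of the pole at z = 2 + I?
Factor the denominator:
  z^2 - 2*z + 1 - 2*I = (z - 2 - I)*(z + I)

The numerator P(z) = 2*z^2 + 1 has P(2 + I) = 7 + 8*I ≠ 0, so no factor of (z - 2 - I) cancels.
Near z = 2 + I we can therefore write f(z) = g(z)/(z - 2 - I) with g analytic at 2 + I and g(2 + I) ≠ 0 (g is the numerator divided by the remaining denominator factors).

Hence z = 2 + I is a pole of order 1.

Final answer: 1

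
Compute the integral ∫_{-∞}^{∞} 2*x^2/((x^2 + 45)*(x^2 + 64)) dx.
Let f(z) = 2*z^2/((z^2 + 45)*(z^2 + 64)). The denominator has no real zeros and deg Q - deg P = 2 ≥ 2, so the integral of f over the upper semicircle |z| = R tends to 0 as R → ∞. Closing the contour in the upper half-plane,
  ∫_{-∞}^{∞} f(x) dx = 2πi · Σ Res(f, z_k)  over the poles with Im z_k > 0.

Zeros of the denominator: z^2 + 45 = 0 gives z = ±3*sqrt(5)*I; z^2 + 64 = 0 gives z = ±8*I.
Upper half-plane: z = 8*I, z = 3*sqrt(5)*I (simple).

Each pole is a simple zero of Q(z) = z^4 + 109*z^2 + 2880, so Res(f, z₀) = P(z₀)/Q'(z₀) with P(z) = 2*z^2, Q'(z) = 4*z^3 + 218*z:
  Res(f, 8*I) = (-128)/(-304*I) = -8*I/19
  Res(f, 3*sqrt(5)*I) = (-90)/(114*sqrt(5)*I) = 3*sqrt(5)*I/19

Sum of residues: I*(-8 + 3*sqrt(5))/19
∫_{-∞}^{∞} f(x) dx = 2πi · (I*(-8 + 3*sqrt(5))/19) = 2*pi*(8 - 3*sqrt(5))/19

Final answer: 2*pi*(8 - 3*sqrt(5))/19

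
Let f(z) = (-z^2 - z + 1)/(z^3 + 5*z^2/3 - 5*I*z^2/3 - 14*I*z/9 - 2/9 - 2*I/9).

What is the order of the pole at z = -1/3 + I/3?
Factor the denominator:
  z^3 + 5*z^2/3 - 5*I*z^2/3 - 14*I*z/9 - 2/9 - 2*I/9 = (z + 1/3 - I/3)^2*(z + 1 - I)

The numerator P(z) = -z^2 - z + 1 has P(-1/3 + I/3) = 4/3 - I/9 ≠ 0, so no factor of (z + 1/3 - I/3) cancels.
Near z = -1/3 + I/3 we can therefore write f(z) = g(z)/(z + 1/3 - I/3)^2 with g analytic at -1/3 + I/3 and g(-1/3 + I/3) ≠ 0 (g is the numerator divided by the remaining denominator factors).

Hence z = -1/3 + I/3 is a pole of order 2.

Final answer: 2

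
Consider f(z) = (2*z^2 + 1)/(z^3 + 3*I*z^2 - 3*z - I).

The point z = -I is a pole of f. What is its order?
Factor the denominator:
  z^3 + 3*I*z^2 - 3*z - I = (z + I)^3

The numerator P(z) = 2*z^2 + 1 has P(-I) = -1 ≠ 0, so no factor of (z + I) cancels.
Near z = -I we can therefore write f(z) = g(z)/(z + I)^3 with g analytic at -I and g(-I) ≠ 0 (g is just the numerator).

Hence z = -I is a pole of order 3.

Final answer: 3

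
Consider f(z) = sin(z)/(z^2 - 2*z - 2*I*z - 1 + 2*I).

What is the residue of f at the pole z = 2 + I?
Write f(z) = P(z)/Q(z) with P(z) = sin(z) and Q(z) = z^2 - 2*z - 2*I*z - 1 + 2*I.
The denominator factors as Q(z) = (z - I)*(z - 2 - I), so z = 2 + I is a simple zero of Q and P is analytic there; z = 2 + I is therefore a simple pole and
  Res(f, z₀) = P(z₀)/Q'(z₀).

Q'(z) = 2*z - 2 - 2*I, so Q'(2 + I) = 2.
P(2 + I) = sin(2 + I).

Res(f, 2 + I) = (sin(2 + I))/(2) = sin(2 + I)/2

Final answer: sin(2 + I)/2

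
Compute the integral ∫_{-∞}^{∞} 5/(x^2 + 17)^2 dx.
Let f(z) = 5/(z^2 + 17)^2. The denominator has no real zeros and deg Q - deg P = 4 ≥ 2, so the integral of f over the upper semicircle |z| = R tends to 0 as R → ∞. Closing the contour in the upper half-plane,
  ∫_{-∞}^{∞} f(x) dx = 2πi · Σ Res(f, z_k)  over the poles with Im z_k > 0.

Zeros of the denominator: z^2 + 17 = 0 gives z = ±sqrt(17)*I.
Upper half-plane: z = sqrt(17)*I (a pole of order 2).

Write f(z) = g(z)/(z - sqrt(17)*I)^2 with g(z) = 5/(z + sqrt(17)*I)^2. For a double pole, Res(f, z₀) = g'(z₀):
  g'(z) = -10/(z + sqrt(17)*I)^3
  Res(f, sqrt(17)*I) = g'(sqrt(17)*I) = -5*sqrt(17)*I/1156

∫_{-∞}^{∞} f(x) dx = 2πi · (-5*sqrt(17)*I/1156) = 5*sqrt(17)*pi/578

Final answer: 5*sqrt(17)*pi/578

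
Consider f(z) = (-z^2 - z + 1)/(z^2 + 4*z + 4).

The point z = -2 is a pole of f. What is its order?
Factor the denominator:
  z^2 + 4*z + 4 = (z + 2)^2

The numerator P(z) = -z^2 - z + 1 has P(-2) = -1 ≠ 0, so no factor of (z + 2) cancels.
Near z = -2 we can therefore write f(z) = g(z)/(z + 2)^2 with g analytic at -2 and g(-2) ≠ 0 (g is just the numerator).

Hence z = -2 is a pole of order 2.

Final answer: 2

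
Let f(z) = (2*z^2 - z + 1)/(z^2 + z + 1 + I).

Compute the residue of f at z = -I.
Write f(z) = P(z)/Q(z) with P(z) = 2*z^2 - z + 1 and Q(z) = z^2 + z + 1 + I.
The denominator factors as Q(z) = (z + I)*(z + 1 - I), so z = -I is a simple zero of Q and P is analytic there; z = -I is therefore a simple pole and
  Res(f, z₀) = P(z₀)/Q'(z₀).

Q'(z) = 2*z + 1, so Q'(-I) = 1 - 2*I.
P(-I) = -1 + I.

Res(f, -I) = (-1 + I)/(1 - 2*I) = -3/5 - I/5

Final answer: -3/5 - I/5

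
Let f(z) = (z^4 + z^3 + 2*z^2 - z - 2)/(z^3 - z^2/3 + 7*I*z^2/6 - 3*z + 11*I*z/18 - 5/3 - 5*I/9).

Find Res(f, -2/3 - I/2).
Write f(z) = P(z)/Q(z) with P(z) = z^4 + z^3 + 2*z^2 - z - 2 and Q(z) = z^3 - z^2/3 + 7*I*z^2/6 - 3*z + 11*I*z/18 - 5/3 - 5*I/9.
The denominator factors as Q(z) = (z + 1)*(z - 2 + 2*I/3)*(z + 2/3 + I/2), so z = -2/3 - I/2 is a simple zero of Q and P is analytic there; z = -2/3 - I/2 is therefore a simple pole and
  Res(f, z₀) = P(z₀)/Q'(z₀).

Q'(z) = 3*z^2 - 2*z/3 + 7*I*z/3 - 3 + 11*I/18, so Q'(-2/3 - I/2) = -29/36 + 25*I/18.
P(-2/3 - I/2) = -1487/1296 + 335*I/216.

Res(f, -2/3 - I/2) = (-1487/1296 + 335*I/216)/(-29/36 + 25*I/18) = 143623/120276 + 4015*I/30069

Final answer: 143623/120276 + 4015*I/30069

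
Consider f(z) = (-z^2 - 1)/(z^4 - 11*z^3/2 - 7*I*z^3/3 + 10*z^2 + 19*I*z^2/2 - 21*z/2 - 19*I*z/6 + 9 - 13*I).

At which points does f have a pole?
The singularities of f are the zeros of the denominator. Factoring,
  z^4 - 11*z^3/2 - 7*I*z^3/3 + 10*z^2 + 19*I*z^2/2 - 21*z/2 - 19*I*z/6 + 9 - 13*I = (z - 2)*(z + 1/2 + 2*I/3)*(z - 1 - 3*I)*(z - 3)
so the candidates are z = 2, z = -1/2 - 2*I/3, z = 1 + 3*I, z = 3.

Check the numerator P(z) = -z^2 - 1 at each one:
  P(2) = -5 ≠ 0, so z = 2 is a (simple) pole.
  P(-1/2 - 2*I/3) = -29/36 - 2*I/3 ≠ 0, so z = -1/2 - 2*I/3 is a (simple) pole.
  P(1 + 3*I) = 7 - 6*I ≠ 0, so z = 1 + 3*I is a (simple) pole.
  P(3) = -10 ≠ 0, so z = 3 is a (simple) pole.

Poles of f: {-1/2 - 2*I/3, 1 + 3*I, 2, 3}

Final answer: {-1/2 - 2*I/3, 1 + 3*I, 2, 3}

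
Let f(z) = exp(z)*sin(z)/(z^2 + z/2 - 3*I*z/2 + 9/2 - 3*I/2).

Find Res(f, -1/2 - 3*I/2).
Write f(z) = P(z)/Q(z) with P(z) = exp(z)*sin(z) and Q(z) = z^2 + z/2 - 3*I*z/2 + 9/2 - 3*I/2.
The denominator factors as Q(z) = (z - 3*I)*(z + 1/2 + 3*I/2), so z = -1/2 - 3*I/2 is a simple zero of Q and P is analytic there; z = -1/2 - 3*I/2 is therefore a simple pole and
  Res(f, z₀) = P(z₀)/Q'(z₀).

Q'(z) = 2*z + 1/2 - 3*I/2, so Q'(-1/2 - 3*I/2) = -1/2 - 9*I/2.
P(-1/2 - 3*I/2) = -exp(-1/2 - 3*I/2)*sin(1/2 + 3*I/2).

Res(f, -1/2 - 3*I/2) = (-exp(-1/2 - 3*I/2)*sin(1/2 + 3*I/2))/(-1/2 - 9*I/2) = (1/41 - 9*I/41)*exp(-1/2 - 3*I/2)*sin(1/2 + 3*I/2)

Final answer: (1/41 - 9*I/41)*exp(-1/2 - 3*I/2)*sin(1/2 + 3*I/2)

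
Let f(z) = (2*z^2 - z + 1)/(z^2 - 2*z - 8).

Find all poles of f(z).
The singularities of f are the zeros of the denominator. Factoring,
  z^2 - 2*z - 8 = (z + 2)*(z - 4)
so the candidates are z = -2, z = 4.

Check the numerator P(z) = 2*z^2 - z + 1 at each one:
  P(-2) = 11 ≠ 0, so z = -2 is a (simple) pole.
  P(4) = 29 ≠ 0, so z = 4 is a (simple) pole.

Poles of f: {-2, 4}

Final answer: {-2, 4}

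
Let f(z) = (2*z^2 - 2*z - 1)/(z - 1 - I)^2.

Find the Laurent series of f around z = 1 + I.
Put w = z - (1 + I), i.e. z = w + 1 + I. The denominator is w^2, so it suffices to rewrite the numerator in powers of w.

P(z) = 2*z^2 - 2*z - 1
P(w + 1 + I) = -3 + 2*I + (2 + 4*I)*w + 2*w^2

Dividing each term by w^2:
  f = (-3 + 2*I)/w^2 + (2 + 4*I)/w + 2

Substituting back w = z - 1 - I:
  f(z) = (-3 + 2*I)/(z - 1 - I)^2 + (2 + 4*I)/(z - 1 - I) + 2

The series is finite because the numerator is a polynomial; the negative powers form the principal part, and the coefficient of 1/(z - 1 - I) gives Res(f, 1 + I) = 2 + 4*I.

Final answer: (-3 + 2*I)/(z - 1 - I)^2 + (2 + 4*I)/(z - 1 - I) + 2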